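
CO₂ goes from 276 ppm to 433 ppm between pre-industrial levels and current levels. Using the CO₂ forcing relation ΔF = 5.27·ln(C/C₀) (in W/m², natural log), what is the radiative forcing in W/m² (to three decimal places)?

CO₂ absorption bands are partially saturated, so forcing scales with the logarithm of the concentration ratio.
CO₂: 5.27 × ln(433/276) = 5.27 × ln(1.56884) = 5.27 × 0.45034 = 2.3733 W/m².

ΔF = 2.373 W/m²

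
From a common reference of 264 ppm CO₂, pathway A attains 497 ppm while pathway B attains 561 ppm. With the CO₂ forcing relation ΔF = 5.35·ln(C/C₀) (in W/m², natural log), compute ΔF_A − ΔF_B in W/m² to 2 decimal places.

ΔF_A = 5.35 ln(497/264) = 5.35 × 0.63264 = 3.3846 W/m².
ΔF_B = 5.35 ln(561/264) = 5.35 × 0.75377 = 4.0327 W/m².
Difference: 3.3846 − 4.0327 = -0.6481 W/m².

ΔF_A − ΔF_B = -0.65 W/m²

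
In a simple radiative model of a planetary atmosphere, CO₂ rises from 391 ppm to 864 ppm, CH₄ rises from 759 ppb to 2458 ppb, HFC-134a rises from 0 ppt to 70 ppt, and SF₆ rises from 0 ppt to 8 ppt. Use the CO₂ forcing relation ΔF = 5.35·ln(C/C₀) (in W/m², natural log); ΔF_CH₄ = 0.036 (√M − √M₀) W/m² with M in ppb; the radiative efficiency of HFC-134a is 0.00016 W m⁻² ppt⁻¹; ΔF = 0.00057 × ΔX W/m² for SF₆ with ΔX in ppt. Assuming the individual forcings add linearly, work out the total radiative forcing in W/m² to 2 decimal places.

ΔF = 5.05 W/m²

CO₂: 5.35 × ln(864/391) = 5.35 × ln(2.20972) = 5.35 × 0.79287 = 4.2419 W/m².
CH₄: 0.036 × (√2458 − √759) = 0.036 × (49.5782 − 27.5500) = 0.036 × 22.0282 = 0.7930 W/m².
HFC-134a: ΔF = 0.00016 × (70 − 0) = 0.00016 × 70 = 0.0112 W/m².
SF₆: ΔF = 0.00057 × (8 − 0) = 0.00057 × 8 = 0.0046 W/m².
Total ΔF = 4.2419 + 0.7930 + 0.0112 + 0.0046 = 5.0507 W/m².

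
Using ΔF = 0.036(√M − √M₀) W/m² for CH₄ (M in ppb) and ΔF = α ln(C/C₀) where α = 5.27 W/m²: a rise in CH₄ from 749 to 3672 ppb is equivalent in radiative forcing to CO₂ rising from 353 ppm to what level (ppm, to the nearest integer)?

C ≈ 443 ppm

CH₄ forcing: 0.036 × (√3672 − √749) = 0.036 × (60.5970 − 27.3679) = 0.036 × 33.2291 = 1.19625 W/m².
Set 5.27 ln(C/353) = 1.19625: ln(C/353) = 1.19625/5.27 = 0.22699, so C = 353 × e^0.22699 = 353 × 1.25482 = 442.95 ppm.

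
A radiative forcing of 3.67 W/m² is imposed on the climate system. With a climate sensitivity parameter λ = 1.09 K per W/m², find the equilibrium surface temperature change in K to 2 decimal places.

ΔT = 4.00 K

ΔT = λ ΔF = 1.09 × 3.67 = 4.0003 K.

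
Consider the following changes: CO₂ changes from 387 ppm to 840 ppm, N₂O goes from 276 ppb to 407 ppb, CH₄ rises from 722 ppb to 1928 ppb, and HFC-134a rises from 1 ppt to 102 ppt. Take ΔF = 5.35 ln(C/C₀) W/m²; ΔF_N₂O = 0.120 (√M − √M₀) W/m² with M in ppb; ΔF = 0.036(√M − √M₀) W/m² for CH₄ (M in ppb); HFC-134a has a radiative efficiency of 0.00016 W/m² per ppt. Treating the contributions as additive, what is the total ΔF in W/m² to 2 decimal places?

ΔF = 5.20 W/m²

CO₂: 5.35 × ln(840/387) = 5.35 × ln(2.17054) = 5.35 × 0.77498 = 4.1461 W/m².
N₂O: 0.120 × (√407 − √276) = 0.120 × (20.1742 − 16.6132) = 0.120 × 3.5610 = 0.4273 W/m².
CH₄: 0.036 × (√1928 − √722) = 0.036 × (43.9090 − 26.8701) = 0.036 × 17.0389 = 0.6134 W/m².
HFC-134a: ΔF = 0.00016 × (102 − 1) = 0.00016 × 101 = 0.0162 W/m².
Total ΔF = 4.1461 + 0.4273 + 0.6134 + 0.0162 = 5.2030 W/m².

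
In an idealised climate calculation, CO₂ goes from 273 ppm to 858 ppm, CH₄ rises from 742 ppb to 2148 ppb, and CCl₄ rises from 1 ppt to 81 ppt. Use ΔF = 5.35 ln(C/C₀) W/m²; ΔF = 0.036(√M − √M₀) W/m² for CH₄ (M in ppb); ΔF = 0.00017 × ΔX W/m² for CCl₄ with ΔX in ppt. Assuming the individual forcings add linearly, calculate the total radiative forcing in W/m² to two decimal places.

CO₂: 5.35 × ln(858/273) = 5.35 × ln(3.14286) = 5.35 × 1.14513 = 6.1264 W/m².
CH₄: 0.036 × (√2148 − √742) = 0.036 × (46.3465 − 27.2397) = 0.036 × 19.1068 = 0.6878 W/m².
CCl₄: ΔF = 0.00017 × (81 − 1) = 0.00017 × 80 = 0.0136 W/m².
Total ΔF = 6.1264 + 0.6878 + 0.0136 = 6.8278 W/m².

ΔF = 6.83 W/m²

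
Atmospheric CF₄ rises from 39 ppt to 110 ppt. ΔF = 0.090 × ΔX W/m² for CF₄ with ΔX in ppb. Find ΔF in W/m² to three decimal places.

CF₄: Δ = 110 − 39 = 71 ppt = 0.071 ppb; ΔF = 0.090 × 0.071 = 0.0064 W/m².

ΔF = 0.006 W/m²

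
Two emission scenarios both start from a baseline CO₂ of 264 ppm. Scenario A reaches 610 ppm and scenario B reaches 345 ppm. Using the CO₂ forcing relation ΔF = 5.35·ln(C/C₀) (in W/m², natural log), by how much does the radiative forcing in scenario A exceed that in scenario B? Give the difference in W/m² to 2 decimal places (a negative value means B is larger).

ΔF_A = 5.35 ln(610/264) = 5.35 × 0.83751 = 4.4807 W/m².
ΔF_B = 5.35 ln(345/264) = 5.35 × 0.26760 = 1.4317 W/m².
Difference: 4.4807 − 1.4317 = 3.0490 W/m².
(Equivalently, ΔF_A − ΔF_B = 5.35 ln(610/345) = 5.35 × 0.56991 = 3.0490 W/m².)

ΔF_A − ΔF_B = 3.05 W/m²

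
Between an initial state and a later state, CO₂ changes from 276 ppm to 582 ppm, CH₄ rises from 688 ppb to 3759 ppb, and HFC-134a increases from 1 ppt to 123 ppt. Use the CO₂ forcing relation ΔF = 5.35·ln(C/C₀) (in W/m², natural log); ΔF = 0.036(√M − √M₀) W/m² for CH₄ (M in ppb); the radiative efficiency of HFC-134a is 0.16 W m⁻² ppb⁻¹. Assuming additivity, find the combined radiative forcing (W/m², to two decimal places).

CO₂: 5.35 × ln(582/276) = 5.35 × ln(2.10870) = 5.35 × 0.74607 = 3.9915 W/m².
CH₄: 0.036 × (√3759 − √688) = 0.036 × (61.3107 − 26.2298) = 0.036 × 35.0809 = 1.2629 W/m².
HFC-134a: Δ = 123 − 1 = 122 ppt = 0.122 ppb; ΔF = 0.16 × 0.122 = 0.0195 W/m².
Total ΔF = 3.9915 + 1.2629 + 0.0195 = 5.2739 W/m².

ΔF = 5.27 W/m²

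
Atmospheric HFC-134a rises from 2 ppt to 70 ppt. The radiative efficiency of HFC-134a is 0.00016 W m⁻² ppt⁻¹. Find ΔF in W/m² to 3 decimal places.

HFC-134a: ΔF = 0.00016 × (70 − 2) = 0.00016 × 68 = 0.0109 W/m².

ΔF = 0.011 W/m²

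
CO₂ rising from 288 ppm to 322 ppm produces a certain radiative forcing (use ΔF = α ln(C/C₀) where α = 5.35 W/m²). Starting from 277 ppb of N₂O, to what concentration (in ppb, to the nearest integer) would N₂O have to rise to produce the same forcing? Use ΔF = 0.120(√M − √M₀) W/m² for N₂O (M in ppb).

CO₂ forcing: 5.35 × ln(322/288) = 5.35 × 0.111591 = 0.59701 W/m².
Set 0.120(√M − √277) = 0.59701: √M = 0.59701/0.120 + √277 = 4.9751 + 16.6433 = 21.6184.
M = (21.6184)² = 467.36 ppb.

M ≈ 467 ppb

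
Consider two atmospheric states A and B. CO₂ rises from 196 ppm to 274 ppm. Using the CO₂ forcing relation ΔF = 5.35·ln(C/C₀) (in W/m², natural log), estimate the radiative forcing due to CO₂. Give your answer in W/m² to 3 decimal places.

CO₂: 5.35 × ln(274/196) = 5.35 × ln(1.39796) = 5.35 × 0.33501 = 1.7923 W/m².

ΔF = 1.792 W/m²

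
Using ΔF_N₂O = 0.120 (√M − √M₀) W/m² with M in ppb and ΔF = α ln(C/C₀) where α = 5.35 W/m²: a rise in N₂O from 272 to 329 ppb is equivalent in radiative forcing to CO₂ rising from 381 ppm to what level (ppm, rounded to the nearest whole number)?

C ≈ 395 ppm

N₂O forcing: 0.120 × (√329 − √272) = 0.120 × (18.1384 − 16.4924) = 0.120 × 1.6460 = 0.19752 W/m².
Set 5.35 ln(C/381) = 0.19752: ln(C/381) = 0.19752/5.35 = 0.03692, so C = 381 × e^0.03692 = 381 × 1.03761 = 395.33 ppm.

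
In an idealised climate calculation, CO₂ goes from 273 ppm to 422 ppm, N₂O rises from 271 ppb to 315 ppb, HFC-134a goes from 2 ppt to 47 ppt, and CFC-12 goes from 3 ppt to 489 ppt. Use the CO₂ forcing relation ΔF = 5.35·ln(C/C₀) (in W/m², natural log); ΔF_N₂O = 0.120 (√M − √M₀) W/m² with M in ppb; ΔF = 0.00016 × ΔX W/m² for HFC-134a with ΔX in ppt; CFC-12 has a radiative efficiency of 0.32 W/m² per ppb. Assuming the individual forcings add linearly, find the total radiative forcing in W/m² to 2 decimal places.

CO₂: 5.35 × ln(422/273) = 5.35 × ln(1.54579) = 5.35 × 0.43554 = 2.3301 W/m².
N₂O: 0.120 × (√315 − √271) = 0.120 × (17.7482 − 16.4621) = 0.120 × 1.2861 = 0.1543 W/m².
HFC-134a: ΔF = 0.00016 × (47 − 2) = 0.00016 × 45 = 0.0072 W/m².
CFC-12: Δ = 489 − 3 = 486 ppt = 0.486 ppb; ΔF = 0.32 × 0.486 = 0.1555 W/m².
Total ΔF = 2.3301 + 0.1543 + 0.0072 + 0.1555 = 2.6471 W/m².

ΔF = 2.65 W/m²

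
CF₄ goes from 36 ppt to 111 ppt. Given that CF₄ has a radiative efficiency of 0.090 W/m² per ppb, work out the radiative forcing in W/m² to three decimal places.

CF₄: Δ = 111 − 36 = 75 ppt = 0.075 ppb; ΔF = 0.090 × 0.075 = 0.0068 W/m².

ΔF = 0.007 W/m²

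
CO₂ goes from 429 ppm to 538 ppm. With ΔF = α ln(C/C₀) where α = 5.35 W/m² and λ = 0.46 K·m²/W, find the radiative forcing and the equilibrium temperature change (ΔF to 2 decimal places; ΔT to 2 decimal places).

ΔF = 1.21 W/m²; ΔT = 0.56 K

CO₂: 5.35 × ln(538/429) = 5.35 × ln(1.25408) = 5.35 × 0.22640 = 1.2112 W/m².
ΔT = λ ΔF = 0.46 × 1.21 = 0.5566 K.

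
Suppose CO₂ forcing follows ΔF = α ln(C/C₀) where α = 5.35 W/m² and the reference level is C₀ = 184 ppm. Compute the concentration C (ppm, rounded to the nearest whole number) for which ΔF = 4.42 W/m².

C ≈ 420 ppm

Set 5.35 ln(C/184) = 4.42, so ln(C/184) = 4.42/5.35 = 0.82617.
Then C/184 = e^0.82617 = 2.28455, giving C = 184 × 2.28455 = 420.36 ppm.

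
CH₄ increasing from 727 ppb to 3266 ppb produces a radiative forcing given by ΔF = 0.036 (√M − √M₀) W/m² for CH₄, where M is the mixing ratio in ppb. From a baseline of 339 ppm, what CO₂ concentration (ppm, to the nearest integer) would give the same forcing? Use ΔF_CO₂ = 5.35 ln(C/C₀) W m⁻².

C ≈ 415 ppm

CH₄ forcing: 0.036 × (√3266 − √727) = 0.036 × (57.1489 − 26.9629) = 0.036 × 30.1860 = 1.08670 W/m².
Set 5.35 ln(C/339) = 1.08670: ln(C/339) = 1.08670/5.35 = 0.20312, so C = 339 × e^0.20312 = 339 × 1.22522 = 415.35 ppm.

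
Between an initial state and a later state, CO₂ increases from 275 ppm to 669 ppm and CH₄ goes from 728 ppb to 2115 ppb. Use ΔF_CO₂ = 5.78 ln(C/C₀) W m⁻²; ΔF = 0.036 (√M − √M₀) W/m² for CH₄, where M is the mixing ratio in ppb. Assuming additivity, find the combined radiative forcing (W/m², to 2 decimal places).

CO₂: 5.78 × ln(669/275) = 5.78 × ln(2.43273) = 5.78 × 0.88901 = 5.1385 W/m².
CH₄: 0.036 × (√2115 − √728) = 0.036 × (45.9891 − 26.9815) = 0.036 × 19.0076 = 0.6843 W/m².
Total ΔF = 5.1385 + 0.6843 = 5.8228 W/m².

ΔF = 5.82 W/m²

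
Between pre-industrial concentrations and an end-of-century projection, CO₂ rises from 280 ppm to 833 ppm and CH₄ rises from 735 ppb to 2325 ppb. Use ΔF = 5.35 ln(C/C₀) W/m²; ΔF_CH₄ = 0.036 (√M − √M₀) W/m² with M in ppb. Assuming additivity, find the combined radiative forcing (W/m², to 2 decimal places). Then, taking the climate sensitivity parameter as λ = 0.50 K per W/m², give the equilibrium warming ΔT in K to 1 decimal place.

CO₂: 5.35 × ln(833/280) = 5.35 × ln(2.97500) = 5.35 × 1.09024 = 5.8328 W/m².
CH₄: 0.036 × (√2325 − √735) = 0.036 × (48.2183 − 27.1109) = 0.036 × 21.1074 = 0.7599 W/m².
Total ΔF = 5.8328 + 0.7599 = 6.5927 W/m².
ΔT = λ ΔF = 0.50 × 6.59 = 3.2950 K.

ΔF = 6.59 W/m²; ΔT = 3.3 K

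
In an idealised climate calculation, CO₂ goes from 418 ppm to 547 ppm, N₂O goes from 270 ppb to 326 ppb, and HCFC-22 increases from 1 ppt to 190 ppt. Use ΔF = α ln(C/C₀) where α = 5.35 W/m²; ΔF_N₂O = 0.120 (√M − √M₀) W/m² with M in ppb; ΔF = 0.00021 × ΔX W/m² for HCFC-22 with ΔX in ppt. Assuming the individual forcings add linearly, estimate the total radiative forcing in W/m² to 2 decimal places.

CO₂: 5.35 × ln(547/418) = 5.35 × ln(1.30861) = 5.35 × 0.26897 = 1.4390 W/m².
N₂O: 0.120 × (√326 − √270) = 0.120 × (18.0555 − 16.4317) = 0.120 × 1.6238 = 0.1949 W/m².
HCFC-22: ΔF = 0.00021 × (190 − 1) = 0.00021 × 189 = 0.0397 W/m².
Total ΔF = 1.4390 + 0.1949 + 0.0397 = 1.6736 W/m².

ΔF = 1.67 W/m²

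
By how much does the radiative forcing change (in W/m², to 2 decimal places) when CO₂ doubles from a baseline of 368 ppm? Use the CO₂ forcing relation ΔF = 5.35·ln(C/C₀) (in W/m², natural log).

ΔF = 3.71 W/m²

Because the forcing depends only on the ratio C/C₀, the initial concentration does not enter.
ΔF = 5.35 × ln(2) = 5.35 × 0.69315 = 3.7084 W/m².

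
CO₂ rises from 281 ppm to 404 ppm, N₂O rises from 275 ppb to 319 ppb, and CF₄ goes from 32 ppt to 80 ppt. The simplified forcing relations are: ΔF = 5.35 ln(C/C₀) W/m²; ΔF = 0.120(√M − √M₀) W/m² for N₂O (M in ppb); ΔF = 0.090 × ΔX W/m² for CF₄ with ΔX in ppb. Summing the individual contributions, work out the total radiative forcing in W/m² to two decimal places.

CO₂: 5.35 × ln(404/281) = 5.35 × ln(1.43772) = 5.35 × 0.36306 = 1.9424 W/m².
N₂O: 0.120 × (√319 − √275) = 0.120 × (17.8606 − 16.5831) = 0.120 × 1.2775 = 0.1533 W/m².
CF₄: Δ = 80 − 32 = 48 ppt = 0.048 ppb; ΔF = 0.090 × 0.048 = 0.0043 W/m².
Total ΔF = 1.9424 + 0.1533 + 0.0043 = 2.1000 W/m².

ΔF = 2.10 W/m²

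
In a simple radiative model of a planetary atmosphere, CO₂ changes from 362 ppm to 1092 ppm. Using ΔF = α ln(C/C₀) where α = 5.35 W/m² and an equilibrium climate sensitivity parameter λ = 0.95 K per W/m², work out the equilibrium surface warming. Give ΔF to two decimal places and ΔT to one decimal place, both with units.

CO₂: 5.35 × ln(1092/362) = 5.35 × ln(3.01657) = 5.35 × 1.10412 = 5.9070 W/m².
ΔT = λ ΔF = 0.95 × 5.91 = 5.6145 K.

ΔF = 5.91 W/m²; ΔT = 5.6 K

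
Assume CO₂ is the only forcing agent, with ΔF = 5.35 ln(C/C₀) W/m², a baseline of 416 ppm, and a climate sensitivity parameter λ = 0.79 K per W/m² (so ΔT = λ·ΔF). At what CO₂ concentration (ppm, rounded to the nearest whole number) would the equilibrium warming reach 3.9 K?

C ≈ 1047 ppm

Required forcing: ΔF = ΔT/λ = 3.9/0.79 = 4.9367 W/m².
Then ln(C/416) = ΔF/5.35 = 4.9367/5.35 = 0.92275.
So C = 416 × e^0.92275 = 416 × 2.51620 = 1046.74 ppm.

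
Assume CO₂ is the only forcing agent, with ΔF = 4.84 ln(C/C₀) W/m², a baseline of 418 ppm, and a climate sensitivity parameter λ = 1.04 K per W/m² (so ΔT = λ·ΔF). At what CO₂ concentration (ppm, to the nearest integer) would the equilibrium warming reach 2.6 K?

C ≈ 701 ppm

Required forcing: ΔF = ΔT/λ = 2.6/1.04 = 2.5000 W/m².
Then ln(C/418) = ΔF/4.84 = 2.5000/4.84 = 0.51653.
So C = 418 × e^0.51653 = 418 × 1.67620 = 700.65 ppm.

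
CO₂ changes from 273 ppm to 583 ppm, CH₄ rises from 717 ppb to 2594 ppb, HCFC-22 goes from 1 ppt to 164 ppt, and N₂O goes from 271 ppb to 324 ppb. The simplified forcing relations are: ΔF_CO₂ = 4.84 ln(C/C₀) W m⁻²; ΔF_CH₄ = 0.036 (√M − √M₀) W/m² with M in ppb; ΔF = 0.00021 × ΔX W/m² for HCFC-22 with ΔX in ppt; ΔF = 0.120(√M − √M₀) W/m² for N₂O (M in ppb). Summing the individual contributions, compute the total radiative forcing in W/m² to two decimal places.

ΔF = 4.76 W/m²

CO₂: 4.84 × ln(583/273) = 4.84 × ln(2.13553) = 4.84 × 0.75871 = 3.6722 W/m².
CH₄: 0.036 × (√2594 − √717) = 0.036 × (50.9313 − 26.7769) = 0.036 × 24.1544 = 0.8696 W/m².
HCFC-22: ΔF = 0.00021 × (164 − 1) = 0.00021 × 163 = 0.0342 W/m².
N₂O: 0.120 × (√324 − √271) = 0.120 × (18.0000 − 16.4621) = 0.120 × 1.5379 = 0.1845 W/m².
Total ΔF = 3.6722 + 0.8696 + 0.0342 + 0.1845 = 4.7605 W/m².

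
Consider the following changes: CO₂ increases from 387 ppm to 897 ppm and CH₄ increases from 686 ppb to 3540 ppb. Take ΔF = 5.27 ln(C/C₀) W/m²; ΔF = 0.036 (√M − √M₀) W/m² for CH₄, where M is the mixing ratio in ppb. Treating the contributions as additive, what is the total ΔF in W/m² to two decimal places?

ΔF = 5.63 W/m²

CO₂: 5.27 × ln(897/387) = 5.27 × ln(2.31783) = 5.27 × 0.84063 = 4.4301 W/m².
CH₄: 0.036 × (√3540 − √686) = 0.036 × (59.4979 − 26.1916) = 0.036 × 33.3063 = 1.1990 W/m².
Total ΔF = 4.4301 + 1.1990 = 5.6291 W/m².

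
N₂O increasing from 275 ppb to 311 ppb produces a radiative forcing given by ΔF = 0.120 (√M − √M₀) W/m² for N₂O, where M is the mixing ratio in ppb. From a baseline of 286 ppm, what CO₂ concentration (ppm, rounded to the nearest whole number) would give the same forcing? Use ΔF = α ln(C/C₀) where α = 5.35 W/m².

C ≈ 293 ppm

N₂O forcing: 0.120 × (√311 − √275) = 0.120 × (17.6352 − 16.5831) = 0.120 × 1.0521 = 0.12625 W/m².
Set 5.35 ln(C/286) = 0.12625: ln(C/286) = 0.12625/5.35 = 0.02360, so C = 286 × e^0.02360 = 286 × 1.02388 = 292.83 ppm.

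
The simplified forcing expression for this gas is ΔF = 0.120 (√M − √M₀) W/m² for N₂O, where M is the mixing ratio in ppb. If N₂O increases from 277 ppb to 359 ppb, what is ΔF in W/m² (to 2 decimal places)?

ΔF = 0.28 W/m²

N₂O: 0.120 × (√359 − √277) = 0.120 × (18.9473 − 16.6433) = 0.120 × 2.3040 = 0.2765 W/m².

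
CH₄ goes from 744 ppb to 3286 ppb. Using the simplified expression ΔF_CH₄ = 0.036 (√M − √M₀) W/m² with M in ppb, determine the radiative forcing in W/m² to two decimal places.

CH₄: 0.036 × (√3286 − √744) = 0.036 × (57.3236 − 27.2764) = 0.036 × 30.0472 = 1.0817 W/m².

ΔF = 1.08 W/m²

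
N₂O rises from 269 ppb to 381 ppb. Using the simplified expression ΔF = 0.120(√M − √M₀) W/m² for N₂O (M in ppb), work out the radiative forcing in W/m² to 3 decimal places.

ΔF = 0.374 W/m²

N₂O: 0.120 × (√381 − √269) = 0.120 × (19.5192 − 16.4012) = 0.120 × 3.1180 = 0.3742 W/m².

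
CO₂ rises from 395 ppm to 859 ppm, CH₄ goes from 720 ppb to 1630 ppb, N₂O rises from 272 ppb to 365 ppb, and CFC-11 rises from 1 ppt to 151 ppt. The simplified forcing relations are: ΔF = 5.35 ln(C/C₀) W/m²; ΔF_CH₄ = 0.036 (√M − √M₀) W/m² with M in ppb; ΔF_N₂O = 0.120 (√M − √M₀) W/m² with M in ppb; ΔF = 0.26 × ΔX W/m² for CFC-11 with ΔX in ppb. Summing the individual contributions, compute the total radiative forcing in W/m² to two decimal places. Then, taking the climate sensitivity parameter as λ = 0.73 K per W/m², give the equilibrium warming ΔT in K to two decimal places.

ΔF = 5.00 W/m²; ΔT = 3.65 K

CO₂: 5.35 × ln(859/395) = 5.35 × ln(2.17468) = 5.35 × 0.77688 = 4.1563 W/m².
CH₄: 0.036 × (√1630 − √720) = 0.036 × (40.3733 − 26.8328) = 0.036 × 13.5405 = 0.4875 W/m².
N₂O: 0.120 × (√365 − √272) = 0.120 × (19.1050 − 16.4924) = 0.120 × 2.6126 = 0.3135 W/m².
CFC-11: Δ = 151 − 1 = 150 ppt = 0.150 ppb; ΔF = 0.26 × 0.150 = 0.0390 W/m².
Total ΔF = 4.1563 + 0.4875 + 0.3135 + 0.0390 = 4.9963 W/m².
ΔT = λ ΔF = 0.73 × 5.00 = 3.6500 K.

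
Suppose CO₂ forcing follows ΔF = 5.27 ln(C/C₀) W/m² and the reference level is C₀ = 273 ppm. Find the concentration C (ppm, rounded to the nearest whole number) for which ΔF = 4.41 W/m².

Set 5.27 ln(C/273) = 4.41, so ln(C/273) = 4.41/5.27 = 0.83681.
Then C/273 = e^0.83681 = 2.30899, giving C = 273 × 2.30899 = 630.35 ppm.

C ≈ 630 ppm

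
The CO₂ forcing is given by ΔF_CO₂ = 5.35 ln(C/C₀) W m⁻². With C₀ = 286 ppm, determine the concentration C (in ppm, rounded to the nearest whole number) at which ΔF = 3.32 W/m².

Set 5.35 ln(C/286) = 3.32, so ln(C/286) = 3.32/5.35 = 0.62056.
Then C/286 = e^0.62056 = 1.85997, giving C = 286 × 1.85997 = 531.95 ppm.

C ≈ 532 ppm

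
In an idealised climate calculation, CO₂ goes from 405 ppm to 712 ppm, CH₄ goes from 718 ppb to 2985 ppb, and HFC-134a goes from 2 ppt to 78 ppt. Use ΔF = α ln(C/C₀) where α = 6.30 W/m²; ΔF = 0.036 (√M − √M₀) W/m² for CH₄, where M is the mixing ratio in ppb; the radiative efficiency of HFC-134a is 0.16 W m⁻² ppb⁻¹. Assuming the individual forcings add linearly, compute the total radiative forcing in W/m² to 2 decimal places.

ΔF = 4.57 W/m²

CO₂: 6.30 × ln(712/405) = 6.30 × ln(1.75802) = 6.30 × 0.56419 = 3.5544 W/m².
CH₄: 0.036 × (√2985 − √718) = 0.036 × (54.6352 − 26.7955) = 0.036 × 27.8397 = 1.0022 W/m².
HFC-134a: Δ = 78 − 2 = 76 ppt = 0.076 ppb; ΔF = 0.16 × 0.076 = 0.0122 W/m².
Total ΔF = 3.5544 + 1.0022 + 0.0122 = 4.5688 W/m².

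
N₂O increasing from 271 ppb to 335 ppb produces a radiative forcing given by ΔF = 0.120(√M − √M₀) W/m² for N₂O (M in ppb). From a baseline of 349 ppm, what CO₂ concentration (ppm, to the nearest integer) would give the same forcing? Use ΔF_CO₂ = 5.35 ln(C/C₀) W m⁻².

N₂O forcing: 0.120 × (√335 − √271) = 0.120 × (18.3030 − 16.4621) = 0.120 × 1.8409 = 0.22091 W/m².
Set 5.35 ln(C/349) = 0.22091: ln(C/349) = 0.22091/5.35 = 0.04129, so C = 349 × e^0.04129 = 349 × 1.04215 = 363.71 ppm.

C ≈ 364 ppm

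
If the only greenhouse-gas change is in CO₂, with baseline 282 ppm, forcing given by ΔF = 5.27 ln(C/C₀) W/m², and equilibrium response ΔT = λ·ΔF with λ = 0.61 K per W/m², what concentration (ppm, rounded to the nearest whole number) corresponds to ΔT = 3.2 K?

C ≈ 763 ppm

Required forcing: ΔF = ΔT/λ = 3.2/0.61 = 5.2459 W/m².
Then ln(C/282) = ΔF/5.27 = 5.2459/5.27 = 0.99543.
So C = 282 × e^0.99543 = 282 × 2.70589 = 763.06 ppm.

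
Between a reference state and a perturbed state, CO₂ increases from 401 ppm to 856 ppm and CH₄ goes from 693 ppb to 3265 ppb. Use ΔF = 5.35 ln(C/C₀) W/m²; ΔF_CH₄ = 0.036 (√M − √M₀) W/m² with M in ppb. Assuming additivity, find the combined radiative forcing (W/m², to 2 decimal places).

CO₂: 5.35 × ln(856/401) = 5.35 × ln(2.13466) = 5.35 × 0.75831 = 4.0570 W/m².
CH₄: 0.036 × (√3265 − √693) = 0.036 × (57.1402 − 26.3249) = 0.036 × 30.8153 = 1.1094 W/m².
Total ΔF = 4.0570 + 1.1094 = 5.1664 W/m².

ΔF = 5.17 W/m²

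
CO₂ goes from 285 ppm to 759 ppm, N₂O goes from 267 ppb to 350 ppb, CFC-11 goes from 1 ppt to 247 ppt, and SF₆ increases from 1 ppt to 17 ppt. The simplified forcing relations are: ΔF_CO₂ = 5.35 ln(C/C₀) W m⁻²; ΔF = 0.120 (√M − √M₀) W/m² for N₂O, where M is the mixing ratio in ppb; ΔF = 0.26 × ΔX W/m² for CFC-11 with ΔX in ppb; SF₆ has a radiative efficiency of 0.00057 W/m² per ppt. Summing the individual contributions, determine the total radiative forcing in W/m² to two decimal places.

ΔF = 5.60 W/m²

CO₂: 5.35 × ln(759/285) = 5.35 × ln(2.66316) = 5.35 × 0.97951 = 5.2404 W/m².
N₂O: 0.120 × (√350 − √267) = 0.120 × (18.7083 − 16.3401) = 0.120 × 2.3682 = 0.2842 W/m².
CFC-11: Δ = 247 − 1 = 246 ppt = 0.246 ppb; ΔF = 0.26 × 0.246 = 0.0640 W/m².
SF₆: ΔF = 0.00057 × (17 − 1) = 0.00057 × 16 = 0.0091 W/m².
Total ΔF = 5.2404 + 0.2842 + 0.0640 + 0.0091 = 5.5977 W/m².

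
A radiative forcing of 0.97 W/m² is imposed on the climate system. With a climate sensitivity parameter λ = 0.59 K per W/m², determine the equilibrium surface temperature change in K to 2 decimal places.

ΔT = 0.57 K

ΔT = λ ΔF = 0.59 × 0.97 = 0.5723 K.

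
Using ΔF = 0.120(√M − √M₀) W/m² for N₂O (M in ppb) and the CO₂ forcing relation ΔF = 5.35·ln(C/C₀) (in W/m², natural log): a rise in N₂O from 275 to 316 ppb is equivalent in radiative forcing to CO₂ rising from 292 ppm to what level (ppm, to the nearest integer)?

C ≈ 300 ppm

N₂O forcing: 0.120 × (√316 − √275) = 0.120 × (17.7764 − 16.5831) = 0.120 × 1.1933 = 0.14320 W/m².
Set 5.35 ln(C/292) = 0.14320: ln(C/292) = 0.14320/5.35 = 0.02677, so C = 292 × e^0.02677 = 292 × 1.02713 = 299.92 ppm.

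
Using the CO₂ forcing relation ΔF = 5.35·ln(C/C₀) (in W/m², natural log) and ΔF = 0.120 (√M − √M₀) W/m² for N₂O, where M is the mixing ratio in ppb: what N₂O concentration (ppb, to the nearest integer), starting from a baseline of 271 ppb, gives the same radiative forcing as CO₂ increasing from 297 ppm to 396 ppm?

CO₂ forcing: 5.35 × ln(396/297) = 5.35 × 0.287682 = 1.53910 W/m².
Set 0.120(√M − √271) = 1.53910: √M = 1.53910/0.120 + √271 = 12.8258 + 16.4621 = 29.2879.
M = (29.2879)² = 857.78 ppb.

M ≈ 858 ppb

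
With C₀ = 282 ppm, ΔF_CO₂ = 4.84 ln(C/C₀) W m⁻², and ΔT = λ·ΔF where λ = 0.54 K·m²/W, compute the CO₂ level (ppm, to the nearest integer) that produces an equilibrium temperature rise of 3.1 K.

C ≈ 923 ppm

Required forcing: ΔF = ΔT/λ = 3.1/0.54 = 5.7407 W/m².
Then ln(C/282) = ΔF/4.84 = 5.7407/4.84 = 1.18610.
So C = 282 × e^1.18610 = 282 × 3.27429 = 923.35 ppm.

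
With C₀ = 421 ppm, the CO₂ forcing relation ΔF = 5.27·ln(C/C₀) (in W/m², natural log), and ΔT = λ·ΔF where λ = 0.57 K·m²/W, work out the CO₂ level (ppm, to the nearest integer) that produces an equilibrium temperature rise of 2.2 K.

Required forcing: ΔF = ΔT/λ = 2.2/0.57 = 3.8596 W/m².
Then ln(C/421) = ΔF/5.27 = 3.8596/5.27 = 0.73237.
So C = 421 × e^0.73237 = 421 × 2.08000 = 875.68 ppm.

C ≈ 876 ppm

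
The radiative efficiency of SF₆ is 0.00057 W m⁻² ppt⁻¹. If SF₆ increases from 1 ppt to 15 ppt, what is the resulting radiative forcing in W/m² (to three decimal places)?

SF₆: ΔF = 0.00057 × (15 − 1) = 0.00057 × 14 = 0.0080 W/m².

ΔF = 0.008 W/m²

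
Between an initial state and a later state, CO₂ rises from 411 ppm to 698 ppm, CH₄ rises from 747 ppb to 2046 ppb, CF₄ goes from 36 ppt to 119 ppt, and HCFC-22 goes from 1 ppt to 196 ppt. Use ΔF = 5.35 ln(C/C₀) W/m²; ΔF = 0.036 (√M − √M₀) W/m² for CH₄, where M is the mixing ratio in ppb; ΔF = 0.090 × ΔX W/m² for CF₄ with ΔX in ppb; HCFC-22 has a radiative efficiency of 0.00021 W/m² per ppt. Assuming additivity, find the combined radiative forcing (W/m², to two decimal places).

CO₂: 5.35 × ln(698/411) = 5.35 × ln(1.69830) = 5.35 × 0.52963 = 2.8335 W/m².
CH₄: 0.036 × (√2046 − √747) = 0.036 × (45.2327 − 27.3313) = 0.036 × 17.9014 = 0.6445 W/m².
CF₄: Δ = 119 − 36 = 83 ppt = 0.083 ppb; ΔF = 0.090 × 0.083 = 0.0075 W/m².
HCFC-22: ΔF = 0.00021 × (196 − 1) = 0.00021 × 195 = 0.0410 W/m².
Total ΔF = 2.8335 + 0.6445 + 0.0075 + 0.0410 = 3.5265 W/m².

ΔF = 3.53 W/m²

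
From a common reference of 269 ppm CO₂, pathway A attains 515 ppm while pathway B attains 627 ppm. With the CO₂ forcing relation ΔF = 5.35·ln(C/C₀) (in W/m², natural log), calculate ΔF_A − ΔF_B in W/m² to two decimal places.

ΔF_A = 5.35 ln(515/269) = 5.35 × 0.64946 = 3.4746 W/m².
ΔF_B = 5.35 ln(627/269) = 5.35 × 0.84624 = 4.5274 W/m².
Difference: 3.4746 − 4.5274 = -1.0528 W/m².

ΔF_A − ΔF_B = -1.05 W/m²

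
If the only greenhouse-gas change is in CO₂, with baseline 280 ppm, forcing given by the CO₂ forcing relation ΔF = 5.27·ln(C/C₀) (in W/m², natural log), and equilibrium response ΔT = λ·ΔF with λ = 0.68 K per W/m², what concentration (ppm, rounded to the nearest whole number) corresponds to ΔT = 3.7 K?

C ≈ 786 ppm

Required forcing: ΔF = ΔT/λ = 3.7/0.68 = 5.4412 W/m².
Then ln(C/280) = ΔF/5.27 = 5.4412/5.27 = 1.03249.
So C = 280 × e^1.03249 = 280 × 2.80805 = 786.25 ppm.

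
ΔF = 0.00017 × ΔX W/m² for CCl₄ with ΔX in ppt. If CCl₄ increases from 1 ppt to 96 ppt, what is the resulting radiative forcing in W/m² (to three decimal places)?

ΔF = 0.016 W/m²

CCl₄: ΔF = 0.00017 × (96 − 1) = 0.00017 × 95 = 0.0162 W/m².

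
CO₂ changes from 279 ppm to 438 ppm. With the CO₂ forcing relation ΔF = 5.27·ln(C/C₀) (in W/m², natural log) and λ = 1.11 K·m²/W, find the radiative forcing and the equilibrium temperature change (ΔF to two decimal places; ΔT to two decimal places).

CO₂: 5.27 × ln(438/279) = 5.27 × ln(1.56989) = 5.27 × 0.45101 = 2.3768 W/m².
ΔT = λ ΔF = 1.11 × 2.38 = 2.6418 K.

ΔF = 2.38 W/m²; ΔT = 2.64 K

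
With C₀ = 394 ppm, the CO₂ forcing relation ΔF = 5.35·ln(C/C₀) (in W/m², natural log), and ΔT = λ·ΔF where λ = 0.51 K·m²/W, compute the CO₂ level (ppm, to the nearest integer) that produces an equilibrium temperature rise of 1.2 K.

C ≈ 612 ppm

Required forcing: ΔF = ΔT/λ = 1.2/0.51 = 2.3529 W/m².
Then ln(C/394) = ΔF/5.35 = 2.3529/5.35 = 0.43979.
So C = 394 × e^0.43979 = 394 × 1.55238 = 611.64 ppm.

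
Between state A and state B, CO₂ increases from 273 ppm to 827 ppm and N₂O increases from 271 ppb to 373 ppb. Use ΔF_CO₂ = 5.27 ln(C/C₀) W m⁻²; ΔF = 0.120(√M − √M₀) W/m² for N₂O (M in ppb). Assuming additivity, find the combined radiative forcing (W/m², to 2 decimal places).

CO₂: 5.27 × ln(827/273) = 5.27 × ln(3.02930) = 5.27 × 1.10833 = 5.8409 W/m².
N₂O: 0.120 × (√373 − √271) = 0.120 × (19.3132 − 16.4621) = 0.120 × 2.8511 = 0.3421 W/m².
Total ΔF = 5.8409 + 0.3421 = 6.1830 W/m².

ΔF = 6.18 W/m²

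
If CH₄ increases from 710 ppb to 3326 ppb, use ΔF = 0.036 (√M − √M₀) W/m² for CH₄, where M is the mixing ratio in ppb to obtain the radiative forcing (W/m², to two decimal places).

ΔF = 1.12 W/m²

CH₄: 0.036 × (√3326 − √710) = 0.036 × (57.6715 − 26.6458) = 0.036 × 31.0257 = 1.1169 W/m².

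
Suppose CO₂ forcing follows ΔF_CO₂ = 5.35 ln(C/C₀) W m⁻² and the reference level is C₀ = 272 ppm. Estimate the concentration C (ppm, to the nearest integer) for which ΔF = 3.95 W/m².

C ≈ 569 ppm

Set 5.35 ln(C/272) = 3.95, so ln(C/272) = 3.95/5.35 = 0.73832.
Then C/272 = e^0.73832 = 2.09242, giving C = 272 × 2.09242 = 569.14 ppm.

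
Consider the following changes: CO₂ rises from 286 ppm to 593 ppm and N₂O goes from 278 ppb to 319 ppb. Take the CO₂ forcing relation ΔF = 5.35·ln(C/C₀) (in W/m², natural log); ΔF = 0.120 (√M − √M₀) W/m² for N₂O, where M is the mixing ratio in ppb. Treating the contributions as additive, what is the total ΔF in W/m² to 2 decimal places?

CO₂: 5.35 × ln(593/286) = 5.35 × ln(2.07343) = 5.35 × 0.72920 = 3.9012 W/m².
N₂O: 0.120 × (√319 − √278) = 0.120 × (17.8606 − 16.6733) = 0.120 × 1.1873 = 0.1425 W/m².
Total ΔF = 3.9012 + 0.1425 = 4.0437 W/m².

ΔF = 4.04 W/m²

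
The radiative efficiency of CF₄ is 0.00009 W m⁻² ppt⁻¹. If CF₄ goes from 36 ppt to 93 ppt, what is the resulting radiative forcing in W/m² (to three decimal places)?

CF₄: ΔF = 0.00009 × (93 − 36) = 0.00009 × 57 = 0.0051 W/m².

ΔF = 0.005 W/m²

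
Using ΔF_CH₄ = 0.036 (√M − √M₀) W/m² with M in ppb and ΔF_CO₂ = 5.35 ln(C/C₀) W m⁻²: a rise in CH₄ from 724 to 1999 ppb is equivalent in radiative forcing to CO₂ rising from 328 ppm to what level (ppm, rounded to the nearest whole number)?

C ≈ 370 ppm

CH₄ forcing: 0.036 × (√1999 − √724) = 0.036 × (44.7102 − 26.9072) = 0.036 × 17.8030 = 0.64091 W/m².
Set 5.35 ln(C/328) = 0.64091: ln(C/328) = 0.64091/5.35 = 0.11980, so C = 328 × e^0.11980 = 328 × 1.12727 = 369.74 ppm.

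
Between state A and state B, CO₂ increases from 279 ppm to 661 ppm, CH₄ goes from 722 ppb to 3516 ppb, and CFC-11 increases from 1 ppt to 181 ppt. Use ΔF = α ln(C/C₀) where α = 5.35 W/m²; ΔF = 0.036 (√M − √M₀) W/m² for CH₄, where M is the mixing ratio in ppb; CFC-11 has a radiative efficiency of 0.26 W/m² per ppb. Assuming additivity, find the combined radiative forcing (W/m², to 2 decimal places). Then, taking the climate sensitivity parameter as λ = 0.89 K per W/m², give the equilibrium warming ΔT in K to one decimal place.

ΔF = 5.83 W/m²; ΔT = 5.2 K

CO₂: 5.35 × ln(661/279) = 5.35 × ln(2.36918) = 5.35 × 0.86254 = 4.6146 W/m².
CH₄: 0.036 × (√3516 − √722) = 0.036 × (59.2959 − 26.8701) = 0.036 × 32.4258 = 1.1673 W/m².
CFC-11: Δ = 181 − 1 = 180 ppt = 0.180 ppb; ΔF = 0.26 × 0.180 = 0.0468 W/m².
Total ΔF = 4.6146 + 1.1673 + 0.0468 = 5.8287 W/m².
ΔT = λ ΔF = 0.89 × 5.83 = 5.1887 K.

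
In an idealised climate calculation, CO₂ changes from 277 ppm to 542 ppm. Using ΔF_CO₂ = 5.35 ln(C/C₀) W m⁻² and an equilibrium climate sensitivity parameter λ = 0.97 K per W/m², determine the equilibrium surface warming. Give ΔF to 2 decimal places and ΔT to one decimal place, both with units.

ΔF = 3.59 W/m²; ΔT = 3.5 K

CO₂: 5.35 × ln(542/277) = 5.35 × ln(1.95668) = 5.35 × 0.67125 = 3.5912 W/m².
ΔT = λ ΔF = 0.97 × 3.59 = 3.4823 K.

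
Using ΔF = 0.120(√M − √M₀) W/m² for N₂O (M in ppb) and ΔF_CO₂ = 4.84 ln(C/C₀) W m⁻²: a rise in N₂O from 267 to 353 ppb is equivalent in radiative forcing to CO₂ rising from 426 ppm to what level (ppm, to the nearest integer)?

N₂O forcing: 0.120 × (√353 − √267) = 0.120 × (18.7883 − 16.3401) = 0.120 × 2.4482 = 0.29378 W/m².
Set 4.84 ln(C/426) = 0.29378: ln(C/426) = 0.29378/4.84 = 0.06070, so C = 426 × e^0.06070 = 426 × 1.06258 = 452.66 ppm.

C ≈ 453 ppm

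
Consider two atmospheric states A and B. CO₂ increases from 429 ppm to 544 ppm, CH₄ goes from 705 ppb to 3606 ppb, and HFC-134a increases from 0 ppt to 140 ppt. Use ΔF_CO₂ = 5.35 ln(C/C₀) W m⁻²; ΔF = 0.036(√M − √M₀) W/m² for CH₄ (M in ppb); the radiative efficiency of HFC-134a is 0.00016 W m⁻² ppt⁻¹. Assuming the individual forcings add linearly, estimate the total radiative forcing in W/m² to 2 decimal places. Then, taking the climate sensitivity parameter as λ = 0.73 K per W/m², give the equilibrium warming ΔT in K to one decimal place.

ΔF = 2.50 W/m²; ΔT = 1.8 K

CO₂: 5.35 × ln(544/429) = 5.35 × ln(1.26807) = 5.35 × 0.23750 = 1.2706 W/m².
CH₄: 0.036 × (√3606 − √705) = 0.036 × (60.0500 − 26.5518) = 0.036 × 33.4982 = 1.2059 W/m².
HFC-134a: ΔF = 0.00016 × (140 − 0) = 0.00016 × 140 = 0.0224 W/m².
Total ΔF = 1.2706 + 1.2059 + 0.0224 = 2.4989 W/m².
ΔT = λ ΔF = 0.73 × 2.50 = 1.8250 K.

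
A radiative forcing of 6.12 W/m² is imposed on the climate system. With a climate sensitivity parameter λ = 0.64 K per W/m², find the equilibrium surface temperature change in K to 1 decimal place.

ΔT = 3.9 K

ΔT = λ ΔF = 0.64 × 6.12 = 3.9168 K.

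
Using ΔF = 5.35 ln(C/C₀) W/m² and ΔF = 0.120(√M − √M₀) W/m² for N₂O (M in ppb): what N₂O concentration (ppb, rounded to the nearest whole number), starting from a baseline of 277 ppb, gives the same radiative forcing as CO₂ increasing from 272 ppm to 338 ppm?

M ≈ 693 ppb

CO₂ forcing: 5.35 × ln(338/272) = 5.35 × 0.217244 = 1.16226 W/m².
Set 0.120(√M − √277) = 1.16226: √M = 1.16226/0.120 + √277 = 9.6855 + 16.6433 = 26.3288.
M = (26.3288)² = 693.21 ppb.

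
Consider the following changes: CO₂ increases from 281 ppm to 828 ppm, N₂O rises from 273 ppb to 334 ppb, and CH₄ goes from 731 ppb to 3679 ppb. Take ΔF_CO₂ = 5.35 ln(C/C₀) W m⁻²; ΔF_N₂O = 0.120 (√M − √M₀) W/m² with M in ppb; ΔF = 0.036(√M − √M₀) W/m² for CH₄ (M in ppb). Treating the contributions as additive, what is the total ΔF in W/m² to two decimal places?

ΔF = 7.20 W/m²

CO₂: 5.35 × ln(828/281) = 5.35 × ln(2.94662) = 5.35 × 1.08066 = 5.7815 W/m².
N₂O: 0.120 × (√334 − √273) = 0.120 × (18.2757 − 16.5227) = 0.120 × 1.7530 = 0.2104 W/m².
CH₄: 0.036 × (√3679 − √731) = 0.036 × (60.6548 − 27.0370) = 0.036 × 33.6178 = 1.2102 W/m².
Total ΔF = 5.7815 + 0.2104 + 1.2102 = 7.2021 W/m².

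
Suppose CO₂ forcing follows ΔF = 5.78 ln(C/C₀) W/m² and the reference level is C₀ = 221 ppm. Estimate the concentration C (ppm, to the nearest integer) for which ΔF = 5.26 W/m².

Set 5.78 ln(C/221) = 5.26, so ln(C/221) = 5.26/5.78 = 0.91003.
Then C/221 = e^0.91003 = 2.48440, giving C = 221 × 2.48440 = 549.05 ppm.

C ≈ 549 ppm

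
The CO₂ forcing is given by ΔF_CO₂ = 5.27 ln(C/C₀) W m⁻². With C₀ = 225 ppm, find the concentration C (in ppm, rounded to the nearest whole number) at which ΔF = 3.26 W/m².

C ≈ 418 ppm

Set 5.27 ln(C/225) = 3.26, so ln(C/225) = 3.26/5.27 = 0.61860.
Then C/225 = e^0.61860 = 1.85633, giving C = 225 × 1.85633 = 417.67 ppm.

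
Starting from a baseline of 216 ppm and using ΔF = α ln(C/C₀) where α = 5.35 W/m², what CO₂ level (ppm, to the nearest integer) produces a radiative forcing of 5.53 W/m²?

C ≈ 607 ppm

Set 5.35 ln(C/216) = 5.53, so ln(C/216) = 5.53/5.35 = 1.03364.
Then C/216 = e^1.03364 = 2.81128, giving C = 216 × 2.81128 = 607.24 ppm.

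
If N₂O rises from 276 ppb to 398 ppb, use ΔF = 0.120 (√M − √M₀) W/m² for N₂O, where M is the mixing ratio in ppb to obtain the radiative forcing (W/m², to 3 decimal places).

ΔF = 0.400 W/m²

N₂O: 0.120 × (√398 − √276) = 0.120 × (19.9499 − 16.6132) = 0.120 × 3.3367 = 0.4004 W/m².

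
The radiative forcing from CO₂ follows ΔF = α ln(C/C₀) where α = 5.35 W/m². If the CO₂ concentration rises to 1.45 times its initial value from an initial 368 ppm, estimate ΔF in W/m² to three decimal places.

ΔF = 1.988 W/m²

ΔF = 5.35 × ln(1.45) = 5.35 × 0.37156 = 1.9878 W/m².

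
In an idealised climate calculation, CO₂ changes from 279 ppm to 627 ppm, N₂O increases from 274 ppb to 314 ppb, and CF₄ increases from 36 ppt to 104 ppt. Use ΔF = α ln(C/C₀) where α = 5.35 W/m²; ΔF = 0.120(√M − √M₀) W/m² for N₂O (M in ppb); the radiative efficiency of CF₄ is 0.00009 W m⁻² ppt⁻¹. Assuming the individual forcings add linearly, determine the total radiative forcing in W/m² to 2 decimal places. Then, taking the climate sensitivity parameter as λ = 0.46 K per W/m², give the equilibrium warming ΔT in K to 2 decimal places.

CO₂: 5.35 × ln(627/279) = 5.35 × ln(2.24731) = 5.35 × 0.80973 = 4.3321 W/m².
N₂O: 0.120 × (√314 − √274) = 0.120 × (17.7200 − 16.5529) = 0.120 × 1.1671 = 0.1401 W/m².
CF₄: ΔF = 0.00009 × (104 − 36) = 0.00009 × 68 = 0.0061 W/m².
Total ΔF = 4.3321 + 0.1401 + 0.0061 = 4.4783 W/m².
ΔT = λ ΔF = 0.46 × 4.48 = 2.0608 K.

ΔF = 4.48 W/m²; ΔT = 2.06 K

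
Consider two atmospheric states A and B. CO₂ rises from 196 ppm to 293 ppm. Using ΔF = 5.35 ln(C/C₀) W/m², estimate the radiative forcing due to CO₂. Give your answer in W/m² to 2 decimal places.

CO₂ absorption bands are partially saturated, so forcing scales with the logarithm of the concentration ratio.
CO₂: 5.35 × ln(293/196) = 5.35 × ln(1.49490) = 5.35 × 0.40206 = 2.1510 W/m².

ΔF = 2.15 W/m²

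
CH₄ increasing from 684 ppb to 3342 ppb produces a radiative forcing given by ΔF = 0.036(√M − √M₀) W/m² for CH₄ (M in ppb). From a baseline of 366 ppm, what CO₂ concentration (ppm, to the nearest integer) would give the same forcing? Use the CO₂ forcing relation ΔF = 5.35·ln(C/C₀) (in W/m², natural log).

C ≈ 453 ppm

CH₄ forcing: 0.036 × (√3342 − √684) = 0.036 × (57.8100 − 26.1534) = 0.036 × 31.6566 = 1.13964 W/m².
Set 5.35 ln(C/366) = 1.13964: ln(C/366) = 1.13964/5.35 = 0.21302, so C = 366 × e^0.21302 = 366 × 1.23741 = 452.89 ppm.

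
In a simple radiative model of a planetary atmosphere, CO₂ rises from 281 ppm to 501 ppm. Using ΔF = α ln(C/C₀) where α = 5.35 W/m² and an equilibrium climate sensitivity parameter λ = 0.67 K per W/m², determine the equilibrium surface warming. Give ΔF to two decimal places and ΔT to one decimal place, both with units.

ΔF = 3.09 W/m²; ΔT = 2.1 K

CO₂: 5.35 × ln(501/281) = 5.35 × ln(1.78292) = 5.35 × 0.57825 = 3.0936 W/m².
ΔT = λ ΔF = 0.67 × 3.09 = 2.0703 K.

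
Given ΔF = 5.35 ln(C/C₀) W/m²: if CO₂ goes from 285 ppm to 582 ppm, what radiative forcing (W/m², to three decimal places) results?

ΔF = 3.820 W/m²

CO₂: 5.35 × ln(582/285) = 5.35 × ln(2.04211) = 5.35 × 0.71398 = 3.8198 W/m².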